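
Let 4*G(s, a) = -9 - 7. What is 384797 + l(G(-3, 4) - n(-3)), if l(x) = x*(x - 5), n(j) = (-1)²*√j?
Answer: 384830 + 13*I*√3 ≈ 3.8483e+5 + 22.517*I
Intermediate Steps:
G(s, a) = -4 (G(s, a) = (-9 - 7)/4 = (¼)*(-16) = -4)
n(j) = √j (n(j) = 1*√j = √j)
l(x) = x*(-5 + x)
384797 + l(G(-3, 4) - n(-3)) = 384797 + (-4 - √(-3))*(-5 + (-4 - √(-3))) = 384797 + (-4 - I*√3)*(-5 + (-4 - I*√3)) = 384797 + (-4 - I*√3)*(-9 - I*√3) = 384797 + (-9 - I*√3)*(-4 - I*√3)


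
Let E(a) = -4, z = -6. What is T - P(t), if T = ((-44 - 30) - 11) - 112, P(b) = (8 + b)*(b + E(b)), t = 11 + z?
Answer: -210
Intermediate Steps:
t = 5 (t = 11 - 6 = 5)
P(b) = (-4 + b)*(8 + b) (P(b) = (8 + b)*(b - 4) = (8 + b)*(-4 + b) = (-4 + b)*(8 + b))
T = -197 (T = (-74 - 11) - 112 = -85 - 112 = -197)
T - P(t) = -197 - (-32 + 5² + 4*5) = -197 - (-32 + 25 + 20) = -197 - 1*13 = -197 - 13 = -210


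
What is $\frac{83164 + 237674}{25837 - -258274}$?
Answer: $\frac{320838}{284111} \approx 1.1293$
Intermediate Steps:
$\frac{83164 + 237674}{25837 - -258274} = \frac{320838}{25837 + 258274} = \frac{320838}{284111}$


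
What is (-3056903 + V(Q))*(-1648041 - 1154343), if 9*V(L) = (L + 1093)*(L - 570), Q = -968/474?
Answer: 164031036379042352/18723 ≈ 8.7609e+12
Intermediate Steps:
Q = -484/237 (Q = -968*1/474 = -484/237 ≈ -2.0422)
V(L) = (-570 + L)*(1093 + L)/9 (V(L) = ((L + 1093)*(L - 570))/9 = ((1093 + L)*(-570 + L))/9 = ((-570 + L)*(1093 + L))/9 = (-570 + L)*(1093 + L)/9)
(-3056903 + V(Q))*(-1648041 - 1154343) = (-3056903 + (-207670/3 + (-484/237)**2/9 + (523/9)*(-484/237)))*(-1648041 - 1154343) = (-3056903 + (-207670/3 + (1/9)*(234256/56169) - 253132/2133))*(-2802384) = (-3056903 + (-207670/3 + 234256/505521 - 253132/2133))*(-2802384) = (-3056903 - 35053606718/505521)*(-2802384) = -1580382268181/505521*(-2802384) = 164031036379042352/18723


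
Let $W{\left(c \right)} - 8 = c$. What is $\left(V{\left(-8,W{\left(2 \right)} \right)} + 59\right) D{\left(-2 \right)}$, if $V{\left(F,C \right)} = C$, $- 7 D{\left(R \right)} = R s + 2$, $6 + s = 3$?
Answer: $- \frac{552}{7} \approx -78.857$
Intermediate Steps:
$s = -3$ ($s = -6 + 3 = -3$)
$W{\left(c \right)} = 8 + c$
$D{\left(R \right)} = - \frac{2}{7} + \frac{3 R}{7}$ ($D{\left(R \right)} = - \frac{R \left(-3\right) + 2}{7} = - \frac{- 3 R + 2}{7} = - \frac{2 - 3 R}{7} = - \frac{2}{7} + \frac{3 R}{7}$)
$\left(V{\left(-8,W{\left(2 \right)} \right)} + 59\right) D{\left(-2 \right)} = \left(\left(8 + 2\right) + 59\right) \left(- \frac{2}{7} + \frac{3}{7} \left(-2\right)\right) = \left(10 + 59\right) \left(- \frac{2}{7} - \frac{6}{7}\right) = 69 \left(- \frac{8}{7}\right) = - \frac{552}{7}$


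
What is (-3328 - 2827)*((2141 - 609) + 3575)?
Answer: -31433585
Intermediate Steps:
(-3328 - 2827)*((2141 - 609) + 3575) = -6155*(1532 + 3575) = -6155*5107 = -31433585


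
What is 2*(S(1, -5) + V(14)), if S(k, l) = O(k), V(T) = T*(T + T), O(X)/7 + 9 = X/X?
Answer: 672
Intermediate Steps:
O(X) = -56 (O(X) = -63 + 7*(X/X) = -63 + 7*1 = -63 + 7 = -56)
V(T) = 2*T**2 (V(T) = T*(2*T) = 2*T**2)
S(k, l) = -56
2*(S(1, -5) + V(14)) = 2*(-56 + 2*14**2) = 2*(-56 + 2*196) = 2*(-56 + 392) = 2*336 = 672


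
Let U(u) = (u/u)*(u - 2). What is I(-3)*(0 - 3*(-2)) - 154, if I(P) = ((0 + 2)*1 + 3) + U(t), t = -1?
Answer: -142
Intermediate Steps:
U(u) = -2 + u (U(u) = 1*(-2 + u) = -2 + u)
I(P) = 2 (I(P) = ((0 + 2)*1 + 3) + (-2 - 1) = (2*1 + 3) - 3 = (2 + 3) - 3 = 5 - 3 = 2)
I(-3)*(0 - 3*(-2)) - 154 = 2*(0 - 3*(-2)) - 154 = 2*(0 + 6) - 154 = 2*6 - 154 = 12 - 154 = -142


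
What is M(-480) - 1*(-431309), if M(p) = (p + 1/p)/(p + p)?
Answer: 198747417601/460800 ≈ 4.3131e+5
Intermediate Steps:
M(p) = (p + 1/p)/(2*p) (M(p) = (p + 1/p)/((2*p)) = (p + 1/p)*(1/(2*p)) = (p + 1/p)/(2*p))
M(-480) - 1*(-431309) = (1/2)*(1 + (-480)**2)/(-480)**2 - 1*(-431309) = (1/2)*(1/230400)*(1 + 230400) + 431309 = (1/2)*(1/230400)*230401 + 431309 = 230401/460800 + 431309 = 198747417601/460800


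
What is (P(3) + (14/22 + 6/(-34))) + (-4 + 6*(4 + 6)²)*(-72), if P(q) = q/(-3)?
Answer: -8024645/187 ≈ -42913.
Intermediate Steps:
P(q) = -q/3 (P(q) = q*(-⅓) = -q/3)
(P(3) + (14/22 + 6/(-34))) + (-4 + 6*(4 + 6)²)*(-72) = (-⅓*3 + (14/22 + 6/(-34))) + (-4 + 6*(4 + 6)²)*(-72) = (-1 + (14*(1/22) + 6*(-1/34))) + (-4 + 6*10²)*(-72) = (-1 + (7/11 - 3/17)) + (-4 + 6*100)*(-72) = (-1 + 86/187) + (-4 + 600)*(-72) = -101/187 + 596*(-72) = -101/187 - 42912 = -8024645/187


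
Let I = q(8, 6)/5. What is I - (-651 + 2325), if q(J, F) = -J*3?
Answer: -8394/5 ≈ -1678.8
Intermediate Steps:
q(J, F) = -3*J
I = -24/5 (I = (-3*8)/5 = (⅕)*(-24) = -24/5 ≈ -4.8000)
I - (-651 + 2325) = -24/5 - (-651 + 2325) = -24/5 - 1*1674 = -24/5 - 1674 = -8394/5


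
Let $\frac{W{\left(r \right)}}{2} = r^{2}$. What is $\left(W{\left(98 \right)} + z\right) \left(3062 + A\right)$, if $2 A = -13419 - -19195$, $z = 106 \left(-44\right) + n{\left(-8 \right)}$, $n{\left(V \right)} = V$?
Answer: $86489200$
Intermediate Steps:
$W{\left(r \right)} = 2 r^{2}$
$z = -4672$ ($z = 106 \left(-44\right) - 8 = -4664 - 8 = -4672$)
$A = 2888$ ($A = \frac{-13419 - -19195}{2} = \frac{-13419 + 19195}{2} = \frac{1}{2} \cdot 5776 = 2888$)
$\left(W{\left(98 \right)} + z\right) \left(3062 + A\right) = \left(2 \cdot 98^{2} - 4672\right) \left(3062 + 2888\right) = \left(2 \cdot 9604 - 4672\right) 5950 = \left(19208 - 4672\right) 5950 = 14536 \cdot 5950 = 86489200$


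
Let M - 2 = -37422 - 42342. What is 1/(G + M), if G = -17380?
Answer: -1/97142 ≈ -1.0294e-5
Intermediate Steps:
M = -79762 (M = 2 + (-37422 - 42342) = 2 - 79764 = -79762)
1/(G + M) = 1/(-17380 - 79762) = 1/(-97142) = -1/97142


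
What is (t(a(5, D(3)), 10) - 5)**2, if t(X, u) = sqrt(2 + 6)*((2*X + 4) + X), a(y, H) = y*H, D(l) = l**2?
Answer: 154593 - 2780*sqrt(2) ≈ 1.5066e+5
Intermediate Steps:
a(y, H) = H*y
t(X, u) = 2*sqrt(2)*(4 + 3*X) (t(X, u) = sqrt(8)*((4 + 2*X) + X) = (2*sqrt(2))*(4 + 3*X) = 2*sqrt(2)*(4 + 3*X))
(t(a(5, D(3)), 10) - 5)**2 = (sqrt(2)*(8 + 6*(3**2*5)) - 5)**2 = (sqrt(2)*(8 + 6*(9*5)) - 5)**2 = (sqrt(2)*(8 + 6*45) - 5)**2 = (sqrt(2)*(8 + 270) - 5)**2 = (sqrt(2)*278 - 5)**2 = (278*sqrt(2) - 5)**2 = (-5 + 278*sqrt(2))**2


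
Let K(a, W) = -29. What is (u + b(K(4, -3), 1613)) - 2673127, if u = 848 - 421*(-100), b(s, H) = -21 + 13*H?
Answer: -2609231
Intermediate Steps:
u = 42948 (u = 848 + 42100 = 42948)
(u + b(K(4, -3), 1613)) - 2673127 = (42948 + (-21 + 13*1613)) - 2673127 = (42948 + (-21 + 20969)) - 2673127 = (42948 + 20948) - 2673127 = 63896 - 2673127 = -2609231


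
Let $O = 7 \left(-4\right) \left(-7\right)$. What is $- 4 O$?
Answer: $-784$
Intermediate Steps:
$O = 196$ ($O = \left(-28\right) \left(-7\right) = 196$)
$- 4 O = \left(-4\right) 196 = -784$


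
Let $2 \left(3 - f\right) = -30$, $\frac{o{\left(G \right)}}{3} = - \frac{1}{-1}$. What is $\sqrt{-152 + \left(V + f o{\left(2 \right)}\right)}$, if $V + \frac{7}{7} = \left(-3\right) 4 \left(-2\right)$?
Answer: $5 i \sqrt{3} \approx 8.6602 i$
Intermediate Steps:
$o{\left(G \right)} = 3$ ($o{\left(G \right)} = 3 \left(- \frac{1}{-1}\right) = 3 \left(\left(-1\right) \left(-1\right)\right) = 3 \cdot 1 = 3$)
$V = 23$ ($V = -1 + \left(-3\right) 4 \left(-2\right) = -1 - -24 = -1 + 24 = 23$)
$f = 18$ ($f = 3 - -15 = 3 + 15 = 18$)
$\sqrt{-152 + \left(V + f o{\left(2 \right)}\right)} = \sqrt{-152 + \left(23 + 18 \cdot 3\right)} = \sqrt{-152 + \left(23 + 54\right)} = \sqrt{-152 + 77} = \sqrt{-75} = 5 i \sqrt{3}$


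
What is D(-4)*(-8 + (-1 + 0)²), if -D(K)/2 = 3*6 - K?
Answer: 308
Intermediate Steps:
D(K) = -36 + 2*K (D(K) = -2*(3*6 - K) = -2*(18 - K) = -36 + 2*K)
D(-4)*(-8 + (-1 + 0)²) = (-36 + 2*(-4))*(-8 + (-1 + 0)²) = (-36 - 8)*(-8 + (-1)²) = -44*(-8 + 1) = -44*(-7) = 308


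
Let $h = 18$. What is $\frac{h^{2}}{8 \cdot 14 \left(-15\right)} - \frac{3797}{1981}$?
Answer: $- \frac{83581}{39620} \approx -2.1096$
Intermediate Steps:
$\frac{h^{2}}{8 \cdot 14 \left(-15\right)} - \frac{3797}{1981} = \frac{18^{2}}{8 \cdot 14 \left(-15\right)} - \frac{3797}{1981} = \frac{324}{112 \left(-15\right)} - \frac{3797}{1981} = \frac{324}{-1680} - \frac{3797}{1981} = 324 \left(- \frac{1}{1680}\right) - \frac{3797}{1981} = - \frac{27}{140} - \frac{3797}{1981} = - \frac{83581}{39620}$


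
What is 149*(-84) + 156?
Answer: -12360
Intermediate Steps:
149*(-84) + 156 = -12516 + 156 = -12360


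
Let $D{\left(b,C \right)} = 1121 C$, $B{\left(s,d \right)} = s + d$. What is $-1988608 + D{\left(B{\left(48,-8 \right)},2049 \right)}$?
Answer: $308321$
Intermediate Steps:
$B{\left(s,d \right)} = d + s$
$-1988608 + D{\left(B{\left(48,-8 \right)},2049 \right)} = -1988608 + 1121 \cdot 2049 = -1988608 + 2296929 = 308321$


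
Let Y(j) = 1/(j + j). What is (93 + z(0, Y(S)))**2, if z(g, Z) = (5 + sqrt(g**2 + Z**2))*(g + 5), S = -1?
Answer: 58081/4 ≈ 14520.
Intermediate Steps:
Y(j) = 1/(2*j)
z(g, Z) = (5 + g)*(5 + sqrt(Z**2 + g**2)) (z(g, Z) = (5 + sqrt(Z**2 + g**2))*(5 + g) = (5 + g)*(5 + sqrt(Z**2 + g**2)))
(93 + z(0, Y(S)))**2 = (93 + (25 + 5*0 + 5*sqrt(((1/2)/(-1))**2 + 0**2) + 0*sqrt(((1/2)/(-1))**2 + 0**2)))**2 = (93 + (25 + 0 + 5*sqrt(((1/2)*(-1))**2 + 0) + 0*sqrt(((1/2)*(-1))**2 + 0)))**2 = (93 + (25 + 0 + 5*sqrt((-1/2)**2 + 0) + 0*sqrt((-1/2)**2 + 0)))**2 = (93 + (25 + 0 + 5*sqrt(1/4 + 0) + 0*sqrt(1/4 + 0)))**2 = (93 + (25 + 0 + 5*sqrt(1/4) + 0*sqrt(1/4)))**2 = (93 + (25 + 0 + 5*(1/2) + 0*(1/2)))**2 = (93 + (25 + 0 + 5/2 + 0))**2 = (93 + 55/2)**2 = (241/2)**2 = 58081/4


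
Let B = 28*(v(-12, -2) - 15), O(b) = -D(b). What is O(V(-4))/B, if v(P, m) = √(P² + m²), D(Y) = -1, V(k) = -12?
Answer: -15/2156 - √37/1078 ≈ -0.012600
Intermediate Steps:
O(b) = 1 (O(b) = -1*(-1) = 1)
B = -420 + 56*√37 (B = 28*(√((-12)² + (-2)²) - 15) = 28*(√(144 + 4) - 15) = 28*(√148 - 15) = 28*(2*√37 - 15) = 28*(-15 + 2*√37) = -420 + 56*√37 ≈ -79.365)
O(V(-4))/B = 1/(-420 + 56*√37)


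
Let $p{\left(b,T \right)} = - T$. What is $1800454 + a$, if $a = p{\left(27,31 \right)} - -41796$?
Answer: $1842219$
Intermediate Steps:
$a = 41765$ ($a = \left(-1\right) 31 - -41796 = -31 + 41796 = 41765$)
$1800454 + a = 1800454 + 41765 = 1842219$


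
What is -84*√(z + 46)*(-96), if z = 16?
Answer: 8064*√62 ≈ 63496.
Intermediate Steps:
-84*√(z + 46)*(-96) = -84*√(16 + 46)*(-96) = -84*√62*(-96) = 8064*√62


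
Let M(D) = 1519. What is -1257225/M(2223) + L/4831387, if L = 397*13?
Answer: -6074132681516/7338876853 ≈ -827.67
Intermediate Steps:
L = 5161
-1257225/M(2223) + L/4831387 = -1257225/1519 + 5161/4831387 = -6074132681516/7338876853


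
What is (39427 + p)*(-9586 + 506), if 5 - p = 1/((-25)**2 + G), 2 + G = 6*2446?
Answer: -5477693116360/15299 ≈ -3.5804e+8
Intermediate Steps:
G = 14674 (G = -2 + 6*2446 = -2 + 14676 = 14674)
p = 76494/15299 (p = 5 - 1/((-25)**2 + 14674) = 5 - 1/(625 + 14674) = 5 - 1/15299 = 76494/15299 ≈ 4.9999)
(39427 + p)*(-9586 + 506) = (39427 + 76494/15299)*(-9586 + 506) = (603270167/15299)*(-9080) = -5477693116360/15299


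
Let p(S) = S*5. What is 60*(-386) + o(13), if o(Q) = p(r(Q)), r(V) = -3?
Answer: -23175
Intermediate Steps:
p(S) = 5*S
o(Q) = -15 (o(Q) = 5*(-3) = -15)
60*(-386) + o(13) = 60*(-386) - 15 = -23160 - 15 = -23175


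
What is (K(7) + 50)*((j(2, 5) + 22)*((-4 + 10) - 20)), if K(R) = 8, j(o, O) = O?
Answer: -21924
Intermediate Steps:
(K(7) + 50)*((j(2, 5) + 22)*((-4 + 10) - 20)) = (8 + 50)*((5 + 22)*((-4 + 10) - 20)) = 58*(27*(6 - 20)) = 58*(27*(-14)) = 58*(-378) = -21924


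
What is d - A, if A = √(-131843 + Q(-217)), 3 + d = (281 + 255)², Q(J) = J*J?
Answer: 287293 - I*√84754 ≈ 2.8729e+5 - 291.13*I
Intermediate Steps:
Q(J) = J²
d = 287293 (d = -3 + (281 + 255)² = -3 + 536² = -3 + 287296 = 287293)
A = I*√84754 (A = √(-131843 + (-217)²) = √(-131843 + 47089) = √(-84754) = I*√84754 ≈ 291.13*I)
d - A = 287293 - I*√84754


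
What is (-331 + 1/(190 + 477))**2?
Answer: 48742042176/444889 ≈ 1.0956e+5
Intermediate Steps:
(-331 + 1/(190 + 477))**2 = (-331 + 1/667)**2 = (-220776/667)**2 = 48742042176/444889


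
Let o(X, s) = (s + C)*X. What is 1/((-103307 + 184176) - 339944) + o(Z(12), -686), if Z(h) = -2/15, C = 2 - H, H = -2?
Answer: 70675657/777225 ≈ 90.933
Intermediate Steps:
C = 4 (C = 2 - 1*(-2) = 2 + 2 = 4)
Z(h) = -2/15 (Z(h) = -2*1/15 = -2/15)
o(X, s) = X*(4 + s) (o(X, s) = (s + 4)*X = (4 + s)*X = X*(4 + s))
1/((-103307 + 184176) - 339944) + o(Z(12), -686) = 1/((-103307 + 184176) - 339944) - 2*(4 - 686)/15 = 1/(80869 - 339944) - 2/15*(-682) = 1/(-259075) + 1364/15 = -1/259075 + 1364/15 = 70675657/777225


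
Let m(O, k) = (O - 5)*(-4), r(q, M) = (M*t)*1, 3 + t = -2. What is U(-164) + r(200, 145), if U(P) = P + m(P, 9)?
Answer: -213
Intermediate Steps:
t = -5 (t = -3 - 2 = -5)
r(q, M) = -5*M (r(q, M) = (M*(-5))*1 = -5*M*1 = -5*M)
m(O, k) = 20 - 4*O (m(O, k) = (-5 + O)*(-4) = 20 - 4*O)
U(P) = 20 - 3*P (U(P) = P + (20 - 4*P) = 20 - 3*P)
U(-164) + r(200, 145) = (20 - 3*(-164)) - 5*145 = (20 + 492) - 725 = 512 - 725 = -213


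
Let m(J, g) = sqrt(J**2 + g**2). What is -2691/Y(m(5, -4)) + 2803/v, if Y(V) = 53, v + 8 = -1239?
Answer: -3504236/66091 ≈ -53.021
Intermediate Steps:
v = -1247 (v = -8 - 1239 = -1247)
-2691/Y(m(5, -4)) + 2803/v = -2691/53 + 2803/(-1247) = -2691*1/53 + 2803*(-1/1247) = -2691/53 - 2803/1247 = -3504236/66091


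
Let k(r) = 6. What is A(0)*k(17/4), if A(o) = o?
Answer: 0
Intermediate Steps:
A(0)*k(17/4) = 0*6 = 0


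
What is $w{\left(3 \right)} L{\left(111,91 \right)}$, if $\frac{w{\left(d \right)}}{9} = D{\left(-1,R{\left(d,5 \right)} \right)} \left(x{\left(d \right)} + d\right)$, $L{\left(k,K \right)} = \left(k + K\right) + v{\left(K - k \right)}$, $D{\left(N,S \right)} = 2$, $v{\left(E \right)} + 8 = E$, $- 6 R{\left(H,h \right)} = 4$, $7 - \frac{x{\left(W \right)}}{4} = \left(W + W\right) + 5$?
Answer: $-40716$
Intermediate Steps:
$x{\left(W \right)} = 8 - 8 W$ ($x{\left(W \right)} = 28 - 4 \left(\left(W + W\right) + 5\right) = 28 - 4 \left(2 W + 5\right) = 28 - 4 \left(5 + 2 W\right) = 28 - \left(20 + 8 W\right) = 8 - 8 W$)
$R{\left(H,h \right)} = - \frac{2}{3}$ ($R{\left(H,h \right)} = \left(- \frac{1}{6}\right) 4 = - \frac{2}{3}$)
$v{\left(E \right)} = -8 + E$
$L{\left(k,K \right)} = -8 + 2 K$ ($L{\left(k,K \right)} = \left(k + K\right) - \left(8 + k - K\right) = \left(K + k\right) - \left(8 + k - K\right) = -8 + 2 K$)
$w{\left(d \right)} = 144 - 126 d$ ($w{\left(d \right)} = 9 \cdot 2 \left(\left(8 - 8 d\right) + d\right) = 9 \cdot 2 \left(8 - 7 d\right) = 9 \left(16 - 14 d\right) = 144 - 126 d$)
$w{\left(3 \right)} L{\left(111,91 \right)} = \left(144 - 378\right) \left(-8 + 2 \cdot 91\right) = \left(144 - 378\right) \left(-8 + 182\right) = \left(-234\right) 174 = -40716$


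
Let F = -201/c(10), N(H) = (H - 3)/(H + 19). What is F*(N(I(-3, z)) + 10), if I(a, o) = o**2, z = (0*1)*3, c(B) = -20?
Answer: 37587/380 ≈ 98.913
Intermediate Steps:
z = 0 (z = 0*3 = 0)
N(H) = (-3 + H)/(19 + H)
F = 201/20 (F = -201/(-20) = -201*(-1/20) = 201/20 ≈ 10.050)
F*(N(I(-3, z)) + 10) = 201*((-3 + 0**2)/(19 + 0**2) + 10)/20 = 201*((-3 + 0)/(19 + 0) + 10)/20 = 201*(-3/19 + 10)/20 = (201/20)*(187/19) = 37587/380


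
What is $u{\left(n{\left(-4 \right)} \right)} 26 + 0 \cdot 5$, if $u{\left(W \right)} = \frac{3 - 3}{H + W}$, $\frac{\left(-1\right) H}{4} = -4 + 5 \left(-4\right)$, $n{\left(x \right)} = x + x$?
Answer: $0$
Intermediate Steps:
$n{\left(x \right)} = 2 x$
$H = 96$ ($H = - 4 \left(-4 + 5 \left(-4\right)\right) = - 4 \left(-4 - 20\right) = \left(-4\right) \left(-24\right) = 96$)
$u{\left(W \right)} = 0$ ($u{\left(W \right)} = \frac{3 - 3}{96 + W} = \frac{0}{96 + W} = 0$)
$u{\left(n{\left(-4 \right)} \right)} 26 + 0 \cdot 5 = 0 \cdot 26 + 0 \cdot 5 = 0 + 0 = 0$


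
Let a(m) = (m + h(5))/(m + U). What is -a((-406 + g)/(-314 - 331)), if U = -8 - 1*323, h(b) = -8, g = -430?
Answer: -4324/212659 ≈ -0.020333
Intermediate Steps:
U = -331 (U = -8 - 323 = -331)
a(m) = (-8 + m)/(-331 + m) (a(m) = (m - 8)/(m - 331) = (-8 + m)/(-331 + m))
-a((-406 + g)/(-314 - 331)) = -(-8 + (-406 - 430)/(-314 - 331))/(-331 + (-406 - 430)/(-314 - 331)) = -(-8 - 836/(-645))/(-331 - 836/(-645)) = -(-8 - 836*(-1/645))/(-331 - 836*(-1/645)) = -(-8 + 836/645)/(-331 + 836/645) = -(-4324)/((-212659/645)*645) = -(-645)*(-4324)/(212659*645) = -1*4324/212659 = -4324/212659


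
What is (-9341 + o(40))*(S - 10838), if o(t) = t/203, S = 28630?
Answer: -33736887936/203 ≈ -1.6619e+8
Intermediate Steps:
o(t) = t/203 (o(t) = t*(1/203) = t/203)
(-9341 + o(40))*(S - 10838) = (-9341 + (1/203)*40)*(28630 - 10838) = (-9341 + 40/203)*17792 = -1896183/203*17792 = -33736887936/203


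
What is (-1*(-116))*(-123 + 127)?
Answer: 464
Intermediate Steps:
(-1*(-116))*(-123 + 127) = 116*4 = 464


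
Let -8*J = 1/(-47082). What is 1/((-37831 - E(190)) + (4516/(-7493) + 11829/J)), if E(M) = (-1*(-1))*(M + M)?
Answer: 7493/33384504113693 ≈ 2.2445e-10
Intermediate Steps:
J = 1/376656 (J = -⅛/(-47082) = -⅛*(-1/47082) = 1/376656 ≈ 2.6549e-6)
E(M) = 2*M (E(M) = 1*(2*M) = 2*M)
1/((-37831 - E(190)) + (4516/(-7493) + 11829/J)) = 1/((-37831 - 2*190) + (4516/(-7493) + 11829/(1/376656))) = 1/((-37831 - 1*380) + (4516*(-1/7493) + 11829*376656)) = 1/((-37831 - 380) + (-4516/7493 + 4455463824)) = 1/(-38211 + 33384790428716/7493) = 1/(33384504113693/7493) = 7493/33384504113693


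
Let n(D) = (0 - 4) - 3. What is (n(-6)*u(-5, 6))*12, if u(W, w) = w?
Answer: -504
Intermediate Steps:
n(D) = -7 (n(D) = -4 - 3 = -7)
(n(-6)*u(-5, 6))*12 = -7*6*12 = -42*12 = -504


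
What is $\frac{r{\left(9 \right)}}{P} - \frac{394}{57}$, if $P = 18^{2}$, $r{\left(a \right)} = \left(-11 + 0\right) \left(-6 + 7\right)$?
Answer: $- \frac{42761}{6156} \approx -6.9462$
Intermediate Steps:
$r{\left(a \right)} = -11$ ($r{\left(a \right)} = \left(-11\right) 1 = -11$)
$P = 324$
$\frac{r{\left(9 \right)}}{P} - \frac{394}{57} = - \frac{11}{324} - \frac{394}{57} = - \frac{42761}{6156}$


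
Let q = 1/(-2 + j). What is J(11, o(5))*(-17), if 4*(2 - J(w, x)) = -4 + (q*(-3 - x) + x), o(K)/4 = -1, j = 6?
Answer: -1071/16 ≈ -66.938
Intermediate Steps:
o(K) = -4 (o(K) = 4*(-1) = -4)
q = ¼ (q = 1/(-2 + 6) = 1/4 = ¼ ≈ 0.25000)
J(w, x) = 51/16 - 3*x/16 (J(w, x) = 2 - (-4 + ((-3 - x)/4 + x))/4 = 2 - (-4 + ((-¾ - x/4) + x))/4 = 2 - (-4 + (-¾ + 3*x/4))/4 = 2 - (-19/4 + 3*x/4)/4 = 2 + (19/16 - 3*x/16) = 51/16 - 3*x/16)
J(11, o(5))*(-17) = (51/16 - 3/16*(-4))*(-17) = (51/16 + ¾)*(-17) = (63/16)*(-17) = -1071/16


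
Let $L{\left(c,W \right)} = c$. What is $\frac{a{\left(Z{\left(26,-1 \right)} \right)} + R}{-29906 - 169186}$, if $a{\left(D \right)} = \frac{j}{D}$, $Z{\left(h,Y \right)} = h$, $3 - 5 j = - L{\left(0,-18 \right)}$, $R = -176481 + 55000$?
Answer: $\frac{15792527}{25881960} \approx 0.61018$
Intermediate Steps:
$R = -121481$
$j = \frac{3}{5}$ ($j = \frac{3}{5} - \frac{\left(-1\right) 0}{5} = \frac{3}{5} - 0 = \frac{3}{5} + 0 = \frac{3}{5} \approx 0.6$)
$a{\left(D \right)} = \frac{3}{5 D}$
$\frac{a{\left(Z{\left(26,-1 \right)} \right)} + R}{-29906 - 169186} = \frac{\frac{3}{5 \cdot 26} - 121481}{-29906 - 169186} = \frac{\frac{3}{5} \cdot \frac{1}{26} - 121481}{-199092} = \left(\frac{3}{130} - 121481\right) \left(- \frac{1}{199092}\right) = \left(- \frac{15792527}{130}\right) \left(- \frac{1}{199092}\right) = \frac{15792527}{25881960}$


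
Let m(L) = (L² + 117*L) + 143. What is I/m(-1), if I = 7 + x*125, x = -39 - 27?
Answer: -8243/27 ≈ -305.30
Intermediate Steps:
x = -66
m(L) = 143 + L² + 117*L
I = -8243 (I = 7 - 66*125 = 7 - 8250 = -8243)
I/m(-1) = -8243/(143 + (-1)² + 117*(-1)) = -8243/(143 + 1 - 117) = -8243/27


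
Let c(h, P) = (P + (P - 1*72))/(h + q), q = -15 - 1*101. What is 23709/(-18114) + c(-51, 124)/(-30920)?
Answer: -5100898029/3897257290 ≈ -1.3088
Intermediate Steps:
q = -116 (q = -15 - 101 = -116)
c(h, P) = (-72 + 2*P)/(-116 + h) (c(h, P) = (P + (P - 1*72))/(h - 116) = (P + (P - 72))/(-116 + h) = (P + (-72 + P))/(-116 + h) = (-72 + 2*P)/(-116 + h))
23709/(-18114) + c(-51, 124)/(-30920) = 23709/(-18114) + (2*(-36 + 124)/(-116 - 51))/(-30920) = 23709*(-1/18114) + (2*88/(-167))*(-1/30920) = -7903/6038 + (2*(-1/167)*88)*(-1/30920) = -7903/6038 - 176/167*(-1/30920) = -7903/6038 + 22/645455 = -5100898029/3897257290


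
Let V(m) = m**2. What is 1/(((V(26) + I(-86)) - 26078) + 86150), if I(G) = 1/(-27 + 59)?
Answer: 32/1943937 ≈ 1.6461e-5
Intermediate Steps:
I(G) = 1/32
1/(((V(26) + I(-86)) - 26078) + 86150) = 1/(((26**2 + 1/32) - 26078) + 86150) = 1/(((676 + 1/32) - 26078) + 86150) = 1/((21633/32 - 26078) + 86150) = 1/(-812863/32 + 86150) = 1/(1943937/32) = 32/1943937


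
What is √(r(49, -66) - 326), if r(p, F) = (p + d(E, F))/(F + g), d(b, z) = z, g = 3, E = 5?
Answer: I*√143647/21 ≈ 18.048*I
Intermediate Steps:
r(p, F) = (F + p)/(3 + F) (r(p, F) = (p + F)/(F + 3) = (F + p)/(3 + F))
√(r(49, -66) - 326) = √((-66 + 49)/(3 - 66) - 326) = √(-17/(-63) - 326) = √(-1/63*(-17) - 326) = √(17/63 - 326) = √(-20521/63) = I*√143647/21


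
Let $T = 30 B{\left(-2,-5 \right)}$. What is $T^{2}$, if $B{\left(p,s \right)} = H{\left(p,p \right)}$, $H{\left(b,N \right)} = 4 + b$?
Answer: $3600$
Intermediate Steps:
$B{\left(p,s \right)} = 4 + p$
$T = 60$ ($T = 30 \left(4 - 2\right) = 30 \cdot 2 = 60$)
$T^{2} = 60^{2} = 3600$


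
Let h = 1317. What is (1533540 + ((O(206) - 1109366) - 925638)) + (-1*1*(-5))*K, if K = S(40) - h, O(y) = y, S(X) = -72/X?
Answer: -507852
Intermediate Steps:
K = -6594/5 (K = -72/40 - 1*1317 = -72*1/40 - 1317 = -9/5 - 1317 = -6594/5 ≈ -1318.8)
(1533540 + ((O(206) - 1109366) - 925638)) + (-1*1*(-5))*K = (1533540 + ((206 - 1109366) - 925638)) + (-1*1*(-5))*(-6594/5) = (1533540 + (-1109160 - 925638)) - 1*(-5)*(-6594/5) = (1533540 - 2034798) + 5*(-6594/5) = -501258 - 6594 = -507852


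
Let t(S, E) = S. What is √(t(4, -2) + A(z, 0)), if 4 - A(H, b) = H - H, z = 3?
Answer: 2*√2 ≈ 2.8284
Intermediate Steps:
A(H, b) = 4 (A(H, b) = 4 - (H - H) = 4 - 1*0 = 4 + 0 = 4)
√(t(4, -2) + A(z, 0)) = √(4 + 4) = √8 = 2*√2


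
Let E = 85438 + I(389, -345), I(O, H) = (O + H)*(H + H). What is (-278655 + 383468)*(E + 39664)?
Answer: 9930193246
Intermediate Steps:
I(O, H) = 2*H*(H + O) (I(O, H) = (H + O)*(2*H) = 2*H*(H + O))
E = 55078 (E = 85438 + 2*(-345)*(-345 + 389) = 85438 + 2*(-345)*44 = 85438 - 30360 = 55078)
(-278655 + 383468)*(E + 39664) = (-278655 + 383468)*(55078 + 39664) = 104813*94742 = 9930193246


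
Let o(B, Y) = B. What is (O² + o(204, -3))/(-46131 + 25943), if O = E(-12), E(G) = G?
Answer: -87/5047 ≈ -0.017238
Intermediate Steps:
O = -12
(O² + o(204, -3))/(-46131 + 25943) = ((-12)² + 204)/(-46131 + 25943) = (144 + 204)/(-20188) = 348*(-1/20188) = -87/5047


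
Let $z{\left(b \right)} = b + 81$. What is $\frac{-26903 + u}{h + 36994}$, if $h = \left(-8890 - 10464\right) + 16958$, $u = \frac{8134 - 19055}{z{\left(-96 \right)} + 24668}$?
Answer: $- \frac{331625290}{426472247} \approx -0.7776$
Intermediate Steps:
$z{\left(b \right)} = 81 + b$
$u = - \frac{10921}{24653}$ ($u = \frac{8134 - 19055}{\left(81 - 96\right) + 24668} = - \frac{10921}{-15 + 24668} = - \frac{10921}{24653} \approx -0.44299$)
$h = -2396$ ($h = -19354 + 16958 = -2396$)
$\frac{-26903 + u}{h + 36994} = \frac{-26903 - \frac{10921}{24653}}{-2396 + 36994} = - \frac{663250580}{24653 \cdot 34598} = \left(- \frac{663250580}{24653}\right) \frac{1}{34598} = - \frac{331625290}{426472247}$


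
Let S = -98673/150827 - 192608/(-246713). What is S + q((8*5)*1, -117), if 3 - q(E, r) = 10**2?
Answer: -3604758645180/37210981651 ≈ -96.874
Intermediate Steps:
S = 4706574967/37210981651 (S = -98673*1/150827 - 192608*(-1/246713) = -98673/150827 + 192608/246713 = 4706574967/37210981651 ≈ 0.12648)
q(E, r) = -97 (q(E, r) = 3 - 1*10**2 = 3 - 1*100 = 3 - 100 = -97)
S + q((8*5)*1, -117) = 4706574967/37210981651 - 97 = -3604758645180/37210981651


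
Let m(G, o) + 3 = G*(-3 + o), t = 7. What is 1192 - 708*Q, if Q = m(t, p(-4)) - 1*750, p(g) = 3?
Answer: 534316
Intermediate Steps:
m(G, o) = -3 + G*(-3 + o)
Q = -753 (Q = (-3 - 3*7 + 7*3) - 1*750 = (-3 - 21 + 21) - 750 = -3 - 750 = -753)
1192 - 708*Q = 1192 - 708*(-753) = 1192 + 533124 = 534316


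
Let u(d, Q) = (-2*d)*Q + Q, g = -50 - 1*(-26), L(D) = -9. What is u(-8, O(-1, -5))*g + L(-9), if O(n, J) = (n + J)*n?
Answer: -2457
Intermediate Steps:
g = -24 (g = -50 + 26 = -24)
O(n, J) = n*(J + n) (O(n, J) = (J + n)*n = n*(J + n))
u(d, Q) = Q - 2*Q*d (u(d, Q) = -2*Q*d + Q = Q - 2*Q*d)
u(-8, O(-1, -5))*g + L(-9) = ((-(-5 - 1))*(1 - 2*(-8)))*(-24) - 9 = ((-1*(-6))*(1 + 16))*(-24) - 9 = (6*17)*(-24) - 9 = 102*(-24) - 9 = -2448 - 9 = -2457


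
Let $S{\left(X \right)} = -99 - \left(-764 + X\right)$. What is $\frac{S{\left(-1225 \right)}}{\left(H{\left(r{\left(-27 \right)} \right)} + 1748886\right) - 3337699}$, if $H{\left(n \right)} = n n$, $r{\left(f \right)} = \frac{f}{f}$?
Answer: $- \frac{315}{264802} \approx -0.0011896$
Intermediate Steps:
$r{\left(f \right)} = 1$
$H{\left(n \right)} = n^{2}$
$S{\left(X \right)} = 665 - X$ ($S{\left(X \right)} = -99 - \left(-764 + X\right) = 665 - X$)
$\frac{S{\left(-1225 \right)}}{\left(H{\left(r{\left(-27 \right)} \right)} + 1748886\right) - 3337699} = \frac{665 - -1225}{\left(1^{2} + 1748886\right) - 3337699} = \frac{665 + 1225}{\left(1 + 1748886\right) - 3337699} = \frac{1890}{1748887 - 3337699} = \frac{1890}{-1588812} = 1890 \left(- \frac{1}{1588812}\right) = - \frac{315}{264802}$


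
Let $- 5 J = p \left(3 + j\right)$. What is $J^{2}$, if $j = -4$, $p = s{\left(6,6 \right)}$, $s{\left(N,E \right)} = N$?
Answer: $\frac{36}{25} \approx 1.44$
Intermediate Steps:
$p = 6$
$J = \frac{6}{5}$ ($J = - \frac{6 \left(3 - 4\right)}{5} = - \frac{6 \left(-1\right)}{5} = \left(- \frac{1}{5}\right) \left(-6\right) = \frac{6}{5} \approx 1.2$)
$J^{2} = \left(\frac{6}{5}\right)^{2} = \frac{36}{25}$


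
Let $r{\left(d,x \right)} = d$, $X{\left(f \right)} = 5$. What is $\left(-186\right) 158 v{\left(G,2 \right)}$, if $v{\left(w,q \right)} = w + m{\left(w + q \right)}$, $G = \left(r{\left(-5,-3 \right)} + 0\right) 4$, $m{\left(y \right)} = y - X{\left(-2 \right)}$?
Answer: $1263684$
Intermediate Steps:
$m{\left(y \right)} = -5 + y$ ($m{\left(y \right)} = y - 5 = -5 + y$)
$G = -20$ ($G = \left(-5 + 0\right) 4 = \left(-5\right) 4 = -20$)
$v{\left(w,q \right)} = -5 + q + 2 w$ ($v{\left(w,q \right)} = w - \left(5 - q - w\right) = w + \left(-5 + q + w\right) = -5 + q + 2 w$)
$\left(-186\right) 158 v{\left(G,2 \right)} = \left(-186\right) 158 \left(-5 + 2 + 2 \left(-20\right)\right) = - 29388 \left(-5 + 2 - 40\right) = \left(-29388\right) \left(-43\right) = 1263684$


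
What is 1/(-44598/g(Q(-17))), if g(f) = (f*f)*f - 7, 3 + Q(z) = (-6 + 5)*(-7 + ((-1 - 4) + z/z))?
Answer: -505/44598 ≈ -0.011323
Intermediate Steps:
Q(z) = 8 (Q(z) = -3 + (-6 + 5)*(-7 + ((-1 - 4) + z/z)) = -3 - (-7 + (-5 + 1)) = -3 - (-7 - 4) = -3 - 1*(-11) = -3 + 11 = 8)
g(f) = -7 + f³ (g(f) = f²*f - 7 = f³ - 7 = -7 + f³)
1/(-44598/g(Q(-17))) = 1/(-44598/(-7 + 8³)) = 1/(-44598/(-7 + 512)) = 1/(-44598/505) = -505/44598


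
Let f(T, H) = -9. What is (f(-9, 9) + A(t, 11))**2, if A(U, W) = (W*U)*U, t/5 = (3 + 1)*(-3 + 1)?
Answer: 309443281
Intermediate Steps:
t = -40 (t = 5*((3 + 1)*(-3 + 1)) = 5*(4*(-2)) = 5*(-8) = -40)
A(U, W) = W*U**2 (A(U, W) = (U*W)*U = W*U**2)
(f(-9, 9) + A(t, 11))**2 = (-9 + 11*(-40)**2)**2 = (-9 + 11*1600)**2 = (-9 + 17600)**2 = 17591**2 = 309443281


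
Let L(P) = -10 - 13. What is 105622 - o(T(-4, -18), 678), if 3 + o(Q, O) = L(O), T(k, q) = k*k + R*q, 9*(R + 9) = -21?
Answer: 105648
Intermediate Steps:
R = -34/3 (R = -9 + (1/9)*(-21) = -9 - 7/3 = -34/3 ≈ -11.333)
T(k, q) = k**2 - 34*q/3 (T(k, q) = k*k - 34*q/3 = k**2 - 34*q/3)
L(P) = -23
o(Q, O) = -26 (o(Q, O) = -3 - 23 = -26)
105622 - o(T(-4, -18), 678) = 105622 - 1*(-26) = 105622 + 26 = 105648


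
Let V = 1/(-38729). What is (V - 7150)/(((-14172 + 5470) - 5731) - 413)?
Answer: 276912351/574970734 ≈ 0.48161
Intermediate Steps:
V = -1/38729 ≈ -2.5820e-5
(V - 7150)/(((-14172 + 5470) - 5731) - 413) = (-1/38729 - 7150)/(((-14172 + 5470) - 5731) - 413) = -276912351/(38729*((-8702 - 5731) - 413)) = -276912351/(38729*(-14433 - 413)) = -276912351/38729/(-14846) = -276912351/38729*(-1/14846) = 276912351/574970734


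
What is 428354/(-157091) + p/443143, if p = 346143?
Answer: -135446126609/69613777013 ≈ -1.9457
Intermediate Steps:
428354/(-157091) + p/443143 = 428354/(-157091) + 346143/443143 = 428354*(-1/157091) + 346143*(1/443143) = -428354/157091 + 346143/443143 = -135446126609/69613777013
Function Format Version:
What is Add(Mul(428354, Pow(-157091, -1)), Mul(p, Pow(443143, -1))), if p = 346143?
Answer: Rational(-135446126609, 69613777013) ≈ -1.9457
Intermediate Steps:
Add(Mul(428354, Pow(-157091, -1)), Mul(p, Pow(443143, -1))) = Add(Mul(428354, Pow(-157091, -1)), Mul(346143, Pow(443143, -1))) = Add(Mul(428354, Rational(-1, 157091)), Mul(346143, Rational(1, 443143))) = Add(Rational(-428354, 157091), Rational(346143, 443143)) = Rational(-135446126609, 69613777013)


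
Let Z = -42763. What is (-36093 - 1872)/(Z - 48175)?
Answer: 37965/90938 ≈ 0.41748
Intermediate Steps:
(-36093 - 1872)/(Z - 48175) = (-36093 - 1872)/(-42763 - 48175) = -37965/(-90938) = -37965*(-1/90938) = 37965/90938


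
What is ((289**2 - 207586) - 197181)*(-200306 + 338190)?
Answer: -44294683464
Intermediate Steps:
((289**2 - 207586) - 197181)*(-200306 + 338190) = ((83521 - 207586) - 197181)*137884 = (-124065 - 197181)*137884 = -321246*137884 = -44294683464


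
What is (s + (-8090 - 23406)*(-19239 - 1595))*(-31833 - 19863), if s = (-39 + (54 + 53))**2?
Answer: -33922516520448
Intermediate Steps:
s = 4624 (s = (-39 + 107)**2 = 68**2 = 4624)
(s + (-8090 - 23406)*(-19239 - 1595))*(-31833 - 19863) = (4624 + (-8090 - 23406)*(-19239 - 1595))*(-31833 - 19863) = (4624 - 31496*(-20834))*(-51696) = (4624 + 656187664)*(-51696) = 656192288*(-51696) = -33922516520448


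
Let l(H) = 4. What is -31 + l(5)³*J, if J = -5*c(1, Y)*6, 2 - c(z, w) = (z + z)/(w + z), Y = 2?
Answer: -2591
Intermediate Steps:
c(z, w) = 2 - 2*z/(w + z) (c(z, w) = 2 - (z + z)/(w + z) = 2 - 2*z/(w + z))
J = -40 (J = -10*2/(2 + 1)*6 = -10*2/3*6 = -5*4/3*6 = -20/3*6 = -40)
-31 + l(5)³*J = -31 + 4³*(-40) = -31 + 64*(-40) = -31 - 2560 = -2591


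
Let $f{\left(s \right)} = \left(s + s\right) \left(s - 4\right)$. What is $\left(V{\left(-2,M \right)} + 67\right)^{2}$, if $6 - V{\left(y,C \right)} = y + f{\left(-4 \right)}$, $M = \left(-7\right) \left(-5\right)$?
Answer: $121$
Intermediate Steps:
$f{\left(s \right)} = 2 s \left(-4 + s\right)$
$M = 35$
$V{\left(y,C \right)} = -58 - y$ ($V{\left(y,C \right)} = 6 - \left(y + 2 \left(-4\right) \left(-4 - 4\right)\right) = 6 - \left(y + 2 \left(-4\right) \left(-8\right)\right) = 6 - \left(y + 64\right) = 6 - \left(64 + y\right) = -58 - y$)
$\left(V{\left(-2,M \right)} + 67\right)^{2} = \left(\left(-58 - -2\right) + 67\right)^{2} = \left(\left(-58 + 2\right) + 67\right)^{2} = \left(-56 + 67\right)^{2} = 11^{2} = 121$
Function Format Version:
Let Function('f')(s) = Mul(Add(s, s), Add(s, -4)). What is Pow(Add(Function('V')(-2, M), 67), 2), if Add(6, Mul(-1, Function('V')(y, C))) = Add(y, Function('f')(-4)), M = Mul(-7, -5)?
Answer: 121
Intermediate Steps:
Function('f')(s) = Mul(2, s, Add(-4, s)) (Function('f')(s) = Mul(Mul(2, s), Add(-4, s)) = Mul(2, s, Add(-4, s)))
M = 35
Function('V')(y, C) = Add(-58, Mul(-1, y)) (Function('V')(y, C) = Add(6, Mul(-1, Add(y, Mul(2, -4, Add(-4, -4))))) = Add(6, Mul(-1, Add(y, Mul(2, -4, -8)))) = Add(6, Mul(-1, Add(y, 64))) = Add(6, Mul(-1, Add(64, y))) = Add(6, Add(-64, Mul(-1, y))) = Add(-58, Mul(-1, y)))
Pow(Add(Function('V')(-2, M), 67), 2) = Pow(Add(Add(-58, Mul(-1, -2)), 67), 2) = Pow(Add(Add(-58, 2), 67), 2) = Pow(Add(-56, 67), 2) = Pow(11, 2) = 121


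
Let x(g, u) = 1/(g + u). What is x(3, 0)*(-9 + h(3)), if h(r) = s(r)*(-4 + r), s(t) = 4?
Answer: -13/3 ≈ -4.3333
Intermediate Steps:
h(r) = -16 + 4*r (h(r) = 4*(-4 + r) = -16 + 4*r)
x(3, 0)*(-9 + h(3)) = (-9 + (-16 + 4*3))/(3 + 0) = (-9 + (-16 + 12))/3 = (-9 - 4)/3 = (⅓)*(-13) = -13/3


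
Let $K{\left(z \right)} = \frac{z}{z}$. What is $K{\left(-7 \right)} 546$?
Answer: $546$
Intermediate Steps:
$K{\left(z \right)} = 1$
$K{\left(-7 \right)} 546 = 1 \cdot 546 = 546$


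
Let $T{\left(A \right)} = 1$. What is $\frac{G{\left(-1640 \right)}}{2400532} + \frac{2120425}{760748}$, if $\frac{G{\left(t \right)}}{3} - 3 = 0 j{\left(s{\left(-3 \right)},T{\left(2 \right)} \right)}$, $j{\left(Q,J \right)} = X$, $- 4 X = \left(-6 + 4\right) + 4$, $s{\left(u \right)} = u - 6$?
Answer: $\frac{318134682052}{114137494871} \approx 2.7873$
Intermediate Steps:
$s{\left(u \right)} = -6 + u$ ($s{\left(u \right)} = u - 6 = -6 + u$)
$X = - \frac{1}{2}$ ($X = - \frac{\left(-6 + 4\right) + 4}{4} = - \frac{-2 + 4}{4} = \left(- \frac{1}{4}\right) 2 = - \frac{1}{2} \approx -0.5$)
$j{\left(Q,J \right)} = - \frac{1}{2}$
$G{\left(t \right)} = 9$ ($G{\left(t \right)} = 9 + 3 \cdot 0 \left(- \frac{1}{2}\right) = 9 + 3 \cdot 0 = 9 + 0 = 9$)
$\frac{G{\left(-1640 \right)}}{2400532} + \frac{2120425}{760748} = \frac{9}{2400532} + \frac{2120425}{760748} = \frac{318134682052}{114137494871}$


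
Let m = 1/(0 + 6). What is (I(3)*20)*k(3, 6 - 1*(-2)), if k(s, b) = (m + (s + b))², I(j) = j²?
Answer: 22445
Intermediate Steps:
m = ⅙ (m = 1/6 = ⅙ ≈ 0.16667)
k(s, b) = (⅙ + b + s)² (k(s, b) = (⅙ + (s + b))² = (⅙ + (b + s))² = (⅙ + b + s)²)
(I(3)*20)*k(3, 6 - 1*(-2)) = (3²*20)*((1 + 6*(6 - 1*(-2)) + 6*3)²/36) = (9*20)*((1 + 6*(6 + 2) + 18)²/36) = 180*((1 + 6*8 + 18)²/36) = 180*((1 + 48 + 18)²/36) = 180*((1/36)*67²) = 180*((1/36)*4489) = 180*(4489/36) = 22445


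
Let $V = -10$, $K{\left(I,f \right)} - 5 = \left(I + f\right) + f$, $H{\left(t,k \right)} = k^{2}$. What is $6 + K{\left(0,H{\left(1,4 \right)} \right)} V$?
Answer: $-364$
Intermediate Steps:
$K{\left(I,f \right)} = 5 + I + 2 f$ ($K{\left(I,f \right)} = 5 + \left(\left(I + f\right) + f\right) = 5 + \left(I + 2 f\right) = 5 + I + 2 f$)
$6 + K{\left(0,H{\left(1,4 \right)} \right)} V = 6 + \left(5 + 0 + 2 \cdot 4^{2}\right) \left(-10\right) = 6 + \left(5 + 0 + 2 \cdot 16\right) \left(-10\right) = 6 + \left(5 + 0 + 32\right) \left(-10\right) = 6 + 37 \left(-10\right) = 6 - 370 = -364$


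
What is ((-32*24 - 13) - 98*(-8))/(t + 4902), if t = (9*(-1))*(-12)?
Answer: 1/1670 ≈ 0.00059880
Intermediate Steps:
t = 108 (t = -9*(-12) = 108)
((-32*24 - 13) - 98*(-8))/(t + 4902) = ((-32*24 - 13) - 98*(-8))/(108 + 4902) = ((-768 - 13) + 784)/5010 = (-781 + 784)*(1/5010) = 3*(1/5010) = 1/1670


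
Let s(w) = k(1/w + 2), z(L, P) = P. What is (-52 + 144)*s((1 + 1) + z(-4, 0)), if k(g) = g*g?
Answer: 575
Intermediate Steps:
k(g) = g**2
s(w) = (2 + 1/w)**2 (s(w) = (1/w + 2)**2 = (2 + 1/w)**2)
(-52 + 144)*s((1 + 1) + z(-4, 0)) = (-52 + 144)*((1 + 2*((1 + 1) + 0))**2/((1 + 1) + 0)**2) = 92*((1 + 2*(2 + 0))**2/(2 + 0)**2) = 92*((1 + 2*2)**2/2**2) = 92*((1 + 4)**2/4) = 92*((1/4)*5**2) = 92*((1/4)*25) = 92*(25/4) = 575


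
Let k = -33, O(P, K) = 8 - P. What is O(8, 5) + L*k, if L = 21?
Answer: -693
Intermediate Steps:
O(8, 5) + L*k = (8 - 1*8) + 21*(-33) = (8 - 8) - 693 = 0 - 693 = -693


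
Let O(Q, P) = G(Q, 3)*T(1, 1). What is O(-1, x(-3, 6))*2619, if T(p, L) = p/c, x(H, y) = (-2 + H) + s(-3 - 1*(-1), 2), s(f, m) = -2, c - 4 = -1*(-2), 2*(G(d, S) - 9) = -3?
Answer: 13095/4 ≈ 3273.8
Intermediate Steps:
G(d, S) = 15/2 (G(d, S) = 9 + (½)*(-3) = 9 - 3/2 = 15/2)
c = 6 (c = 4 - 1*(-2) = 4 + 2 = 6)
x(H, y) = -4 + H (x(H, y) = (-2 + H) - 2 = -4 + H)
T(p, L) = p/6
O(Q, P) = 5/4 (O(Q, P) = 15*((⅙)*1)/2 = (15/2)*(⅙) = 5/4)
O(-1, x(-3, 6))*2619 = (5/4)*2619 = 13095/4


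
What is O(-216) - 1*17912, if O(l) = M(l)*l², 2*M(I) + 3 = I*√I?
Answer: -87896 - 30233088*I*√6 ≈ -87896.0 - 7.4056e+7*I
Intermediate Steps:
M(I) = -3/2 + I^(3/2)/2 (M(I) = -3/2 + (I*√I)/2 = -3/2 + I^(3/2)/2)
O(l) = l²*(-3/2 + l^(3/2)/2) (O(l) = (-3/2 + l^(3/2)/2)*l² = l²*(-3/2 + l^(3/2)/2))
O(-216) - 1*17912 = (½)*(-216)²*(-3 + (-216)^(3/2)) - 1*17912 = (½)*46656*(-3 - 1296*I*√6) - 17912 = (-69984 - 30233088*I*√6) - 17912 = -87896 - 30233088*I*√6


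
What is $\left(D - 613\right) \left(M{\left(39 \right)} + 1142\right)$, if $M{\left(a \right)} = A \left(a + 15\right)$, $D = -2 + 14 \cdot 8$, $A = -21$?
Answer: $-4024$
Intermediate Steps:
$D = 110$ ($D = -2 + 112 = 110$)
$M{\left(a \right)} = -315 - 21 a$ ($M{\left(a \right)} = - 21 \left(a + 15\right) = - 21 \left(15 + a\right) = -315 - 21 a$)
$\left(D - 613\right) \left(M{\left(39 \right)} + 1142\right) = \left(110 - 613\right) \left(\left(-315 - 819\right) + 1142\right) = \left(110 - 613\right) \left(-1134 + 1142\right) = \left(-503\right) 8 = -4024$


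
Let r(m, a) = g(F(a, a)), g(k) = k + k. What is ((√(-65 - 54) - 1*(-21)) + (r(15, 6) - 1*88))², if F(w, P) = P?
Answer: (55 - I*√119)² ≈ 2906.0 - 1200.0*I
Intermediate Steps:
g(k) = 2*k
r(m, a) = 2*a
((√(-65 - 54) - 1*(-21)) + (r(15, 6) - 1*88))² = ((√(-65 - 54) - 1*(-21)) + (2*6 - 1*88))² = ((√(-119) + 21) + (12 - 88))² = ((I*√119 + 21) - 76)² = ((21 + I*√119) - 76)² = (-55 + I*√119)²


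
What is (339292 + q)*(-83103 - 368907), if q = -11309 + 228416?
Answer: -251497911990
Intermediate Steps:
q = 217107
(339292 + q)*(-83103 - 368907) = (339292 + 217107)*(-83103 - 368907) = 556399*(-452010) = -251497911990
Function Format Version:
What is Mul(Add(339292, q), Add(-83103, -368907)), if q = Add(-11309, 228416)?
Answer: -251497911990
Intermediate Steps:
q = 217107
Mul(Add(339292, q), Add(-83103, -368907)) = Mul(Add(339292, 217107), Add(-83103, -368907)) = Mul(556399, -452010) = -251497911990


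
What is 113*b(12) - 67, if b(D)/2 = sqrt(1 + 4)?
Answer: -67 + 226*sqrt(5) ≈ 438.35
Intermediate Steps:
b(D) = 2*sqrt(5) (b(D) = 2*sqrt(1 + 4) = 2*sqrt(5))
113*b(12) - 67 = 113*(2*sqrt(5)) - 67 = 226*sqrt(5) - 67 = -67 + 226*sqrt(5)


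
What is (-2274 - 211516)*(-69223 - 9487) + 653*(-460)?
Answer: 16827110520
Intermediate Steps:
(-2274 - 211516)*(-69223 - 9487) + 653*(-460) = -213790*(-78710) - 300380 = 16827410900 - 300380 = 16827110520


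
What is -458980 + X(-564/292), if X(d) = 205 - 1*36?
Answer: -458811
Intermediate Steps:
X(d) = 169 (X(d) = 205 - 36 = 169)
-458980 + X(-564/292) = -458980 + 169 = -458811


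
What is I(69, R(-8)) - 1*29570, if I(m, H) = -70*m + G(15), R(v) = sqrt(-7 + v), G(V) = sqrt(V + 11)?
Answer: -34400 + sqrt(26) ≈ -34395.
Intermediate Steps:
G(V) = sqrt(11 + V)
I(m, H) = sqrt(26) - 70*m (I(m, H) = -70*m + sqrt(11 + 15) = -70*m + sqrt(26) = sqrt(26) - 70*m)
I(69, R(-8)) - 1*29570 = (sqrt(26) - 70*69) - 1*29570 = (sqrt(26) - 4830) - 29570 = (-4830 + sqrt(26)) - 29570 = -34400 + sqrt(26)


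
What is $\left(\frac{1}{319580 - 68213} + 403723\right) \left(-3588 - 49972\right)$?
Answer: $- \frac{5435410163157520}{251367} \approx -2.1623 \cdot 10^{10}$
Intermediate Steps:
$\left(\frac{1}{319580 - 68213} + 403723\right) \left(-3588 - 49972\right) = \left(\frac{1}{251367} + 403723\right) \left(-53560\right) = \frac{101482639342}{251367} \left(-53560\right) = - \frac{5435410163157520}{251367}$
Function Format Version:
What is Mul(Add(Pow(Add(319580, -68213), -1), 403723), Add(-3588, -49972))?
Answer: Rational(-5435410163157520, 251367) ≈ -2.1623e+10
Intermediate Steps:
Mul(Add(Pow(Add(319580, -68213), -1), 403723), Add(-3588, -49972)) = Mul(Add(Pow(251367, -1), 403723), -53560) = Mul(Add(Rational(1, 251367), 403723), -53560) = Mul(Rational(101482639342, 251367), -53560) = Rational(-5435410163157520, 251367)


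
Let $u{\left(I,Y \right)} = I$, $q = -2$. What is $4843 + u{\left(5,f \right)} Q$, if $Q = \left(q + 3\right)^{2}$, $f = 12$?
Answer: $4848$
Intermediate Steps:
$Q = 1$ ($Q = \left(-2 + 3\right)^{2} = 1^{2} = 1$)
$4843 + u{\left(5,f \right)} Q = 4843 + 5 \cdot 1 = 4843 + 5 = 4848$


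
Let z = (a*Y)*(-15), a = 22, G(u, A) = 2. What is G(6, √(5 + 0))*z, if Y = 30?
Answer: -19800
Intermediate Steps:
z = -9900 (z = (22*30)*(-15) = 660*(-15) = -9900)
G(6, √(5 + 0))*z = 2*(-9900) = -19800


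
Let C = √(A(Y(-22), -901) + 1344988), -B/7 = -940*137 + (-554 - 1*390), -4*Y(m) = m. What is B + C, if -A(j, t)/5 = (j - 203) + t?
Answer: 908068 + √5401922/2 ≈ 9.0923e+5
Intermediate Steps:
Y(m) = -m/4
A(j, t) = 1015 - 5*j - 5*t (A(j, t) = -5*((j - 203) + t) = -5*((-203 + j) + t) = -5*(-203 + j + t) = 1015 - 5*j - 5*t)
B = 908068 (B = -7*(-940*137 + (-554 - 1*390)) = -7*(-128780 + (-554 - 390)) = -7*(-128780 - 944) = -7*(-129724) = 908068)
C = √5401922/2 (C = √((1015 - (-5)*(-22)/4 - 5*(-901)) + 1344988) = √((1015 - 5*11/2 + 4505) + 1344988) = √((1015 - 55/2 + 4505) + 1344988) = √(10985/2 + 1344988) = √(2700961/2) = √5401922/2 ≈ 1162.1)
B + C = 908068 + √5401922/2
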